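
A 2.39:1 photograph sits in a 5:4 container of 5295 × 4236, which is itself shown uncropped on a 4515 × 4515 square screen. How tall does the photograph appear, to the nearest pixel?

1889 px

First fit — 2.39:1 into 5295×4236 spans the width: 5295.00 × 2215.48.
5:4 in 4515×4515: fills the width, so the intermediate becomes 4515.00 × 3612.00 — a scale of ×0.8527.
So the photograph's height is 2215.48 × 0.8527 ≈ 1889.12.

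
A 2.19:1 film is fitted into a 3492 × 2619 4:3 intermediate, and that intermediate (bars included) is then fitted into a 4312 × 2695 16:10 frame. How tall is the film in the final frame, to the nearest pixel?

1641 px

2.19:1 in 3492×2619: fills the width, so the film is 3492.00 × 1594.52.
Second fit — the 4:3 canvas into 4312×2695 spans the height: 3593.33 × 2695.00 (×1.0290 from 3492×2619).
The film scales with it: height 1594.52 × 1.0290 ≈ 1640.79.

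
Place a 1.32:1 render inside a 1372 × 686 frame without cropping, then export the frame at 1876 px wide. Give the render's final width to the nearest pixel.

Fitted into 1372×686, the render spans the height; its width is 686 × 1.320 ≈ 905.52 px.
The frame scales by 1876/1372 = 1.3673; 905.52 × 1.3673 ≈ 1238.16 px.

1238 px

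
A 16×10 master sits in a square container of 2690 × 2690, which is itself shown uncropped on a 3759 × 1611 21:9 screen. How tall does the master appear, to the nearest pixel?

First fit — 16×10 into 2690×2690 spans the width: 2690.00 × 1681.25.
The square canvas is height-limited in 3759×1611, giving 1611.00 × 1611.00; scale factor 0.5989.
So the master's height is 1681.25 × 0.5989 ≈ 1006.88.

1007 px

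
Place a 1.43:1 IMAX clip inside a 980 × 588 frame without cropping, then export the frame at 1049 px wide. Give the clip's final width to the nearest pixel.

900 px

Fitted into 980×588, the clip spans the height; its width is 588 × 1.430 ≈ 840.84 px.
Scaling 980 → 1049 is ×1.0704, so the width becomes 840.84 × 1.0704 ≈ 900.04 px.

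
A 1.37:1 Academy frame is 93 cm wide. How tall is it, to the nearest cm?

68 cm

93 / 1.370 = 67.88.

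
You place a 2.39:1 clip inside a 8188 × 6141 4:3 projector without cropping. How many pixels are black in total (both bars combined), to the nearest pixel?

Since 2.390 > 1.333, the clip is width-limited.
Content height = 8188 / 2.390 ≈ 3425.9414 px.
Leftover height: 6141 − 3425.9414 = 2715.0586 px.
Across the 8188-px span: 2715.0586 × 8188 ≈ 22230900 px.

22230900 pixels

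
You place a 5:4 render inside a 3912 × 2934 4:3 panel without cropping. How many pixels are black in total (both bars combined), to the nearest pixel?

Since 1.250 < 1.333, the render is height-limited.
That makes the image 3667.5000 px wide (2934 × 5/4).
Black = 3912 − 3667.5000 = 244.5000 px.
Bar area = 244.5000 × 2934 ≈ 717363 px.

717363 pixels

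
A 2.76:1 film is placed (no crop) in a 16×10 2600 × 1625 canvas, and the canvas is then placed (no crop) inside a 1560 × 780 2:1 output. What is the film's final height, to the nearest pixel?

452 px

Inside the 2600×1625 canvas the film is width-limited at 2600.00 × 942.03.
The 16×10 canvas is height-limited in 1560×780, giving 1248.00 × 780.00; scale factor 0.4800.
So the film's height is 942.03 × 0.4800 ≈ 452.17.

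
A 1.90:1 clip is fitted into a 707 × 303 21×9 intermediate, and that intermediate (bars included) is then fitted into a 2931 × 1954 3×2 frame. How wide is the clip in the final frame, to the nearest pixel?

2387 px

1.90:1 in 707×303: fills the height, so the clip is 575.70 × 303.00.
The 21×9 canvas is width-limited in 2931×1954, giving 2931.00 × 1256.14; scale factor 4.1457.
Applying the same ×4.1457: 575.70 → 2386.67.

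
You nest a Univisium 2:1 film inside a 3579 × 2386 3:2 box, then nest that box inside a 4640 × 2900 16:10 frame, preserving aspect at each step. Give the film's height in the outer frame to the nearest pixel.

First fit — Univisium 2:1 into 3579×2386 spans the width: 3579.00 × 1789.50.
3:2 in 4640×2900: fills the height, so the intermediate becomes 4350.00 × 2900.00 — a scale of ×1.2154.
The film scales with it: height 1789.50 × 1.2154 ≈ 2175.00.

2175 px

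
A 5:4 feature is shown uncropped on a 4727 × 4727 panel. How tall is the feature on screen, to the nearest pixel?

3782 px

5:4 is wider than square, so it spans the full width.
The feature is 4727 × 4/5 ≈ 3781.60 px tall.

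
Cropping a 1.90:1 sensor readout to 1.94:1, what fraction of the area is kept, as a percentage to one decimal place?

1.94:1 is wider than 1.90:1, so the crop keeps the full width and trims the height.
(1.900)/(1.940) ≈ 0.979 of the area survives.

97.9%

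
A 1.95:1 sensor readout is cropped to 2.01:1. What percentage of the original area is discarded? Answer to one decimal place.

2.01:1 is wider than 1.95:1, so the crop keeps the full width and trims the height.
Fraction kept = (1.950)/(2.010) ≈ 97.01%, so 2.99% is lost.

3.0%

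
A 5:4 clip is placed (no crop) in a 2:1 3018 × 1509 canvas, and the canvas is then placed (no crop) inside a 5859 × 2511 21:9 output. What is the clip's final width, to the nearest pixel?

3139 px

Inside the 3018×1509 canvas the clip is height-limited at 1886.25 × 1509.00.
Second fit — the 2:1 canvas into 5859×2511 spans the height: 5022.00 × 2511.00 (×1.6640 from 3018×1509).
So the clip's width is 1886.25 × 1.6640 ≈ 3138.75.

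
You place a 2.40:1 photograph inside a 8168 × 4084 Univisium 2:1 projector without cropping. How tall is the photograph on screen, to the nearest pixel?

3403 px

2.40:1 is wider than Univisium 2:1, so it spans the full width.
Content height = 8168 / 2.400 ≈ 3403.33 px.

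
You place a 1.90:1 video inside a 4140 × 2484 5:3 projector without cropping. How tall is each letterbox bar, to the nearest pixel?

Since 1.900 > 1.667, the video is width-limited.
That makes the image 2178.95 px tall (4140 / 1.900).
2484 − 2178.95 = 305.05 px of bars (152.53 each).

153 px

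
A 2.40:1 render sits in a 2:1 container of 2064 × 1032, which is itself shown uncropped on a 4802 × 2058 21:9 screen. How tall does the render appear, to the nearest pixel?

2.40:1 in 2064×1032: fills the width, so the render is 2064.00 × 860.00.
2:1 in 4802×2058: fills the height, so the intermediate becomes 4116.00 × 2058.00 — a scale of ×1.9942.
Applying the same ×1.9942: 860.00 → 1715.00.

1715 px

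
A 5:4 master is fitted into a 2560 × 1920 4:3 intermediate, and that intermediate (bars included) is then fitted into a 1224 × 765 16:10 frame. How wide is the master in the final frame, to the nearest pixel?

956 px

Inside the 2560×1920 canvas the master is height-limited at 2400.00 × 1920.00.
Second fit — the 4:3 canvas into 1224×765 spans the height: 1020.00 × 765.00 (×0.3984 from 2560×1920).
Applying the same ×0.3984: 2400.00 → 956.25.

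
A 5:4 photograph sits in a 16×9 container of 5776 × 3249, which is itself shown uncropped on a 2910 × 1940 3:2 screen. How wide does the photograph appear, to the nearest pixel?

5:4 in 5776×3249: fills the height, so the photograph is 4061.25 × 3249.00.
The 16×9 canvas is width-limited in 2910×1940, giving 2910.00 × 1636.88; scale factor 0.5038.
Applying the same ×0.5038: 4061.25 → 2046.09.

2046 px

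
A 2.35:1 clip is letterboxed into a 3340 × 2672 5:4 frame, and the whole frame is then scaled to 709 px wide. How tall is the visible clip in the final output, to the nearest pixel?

Fitted into 3340×2672, the clip spans the width; its height is 3340 / 2.350 ≈ 1421.28 px.
Scaling 3340 → 709 is ×0.2123, so the height becomes 1421.28 × 0.2123 ≈ 301.70 px.

302 px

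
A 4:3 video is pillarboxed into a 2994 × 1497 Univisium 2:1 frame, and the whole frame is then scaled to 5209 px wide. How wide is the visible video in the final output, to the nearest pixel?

3473 px

In the 2994×1497 frame the video fills the height: width = 1497 × 4/3 ≈ 1996.00 px.
The frame scales by 5209/2994 = 1.7398; 1996.00 × 1.7398 ≈ 3472.67 px.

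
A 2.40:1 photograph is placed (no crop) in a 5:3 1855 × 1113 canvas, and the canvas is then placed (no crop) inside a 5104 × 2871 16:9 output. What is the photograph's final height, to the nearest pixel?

2.40:1 in 1855×1113: fills the width, so the photograph is 1855.00 × 772.92.
Second fit — the 5:3 canvas into 5104×2871 spans the height: 4785.00 × 2871.00 (×2.5795 from 1855×1113).
The photograph scales with it: height 772.92 × 2.5795 ≈ 1993.75.

1994 px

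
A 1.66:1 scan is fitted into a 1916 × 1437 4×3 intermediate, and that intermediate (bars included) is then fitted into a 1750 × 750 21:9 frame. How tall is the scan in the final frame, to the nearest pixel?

602 px

First fit — 1.66:1 into 1916×1437 spans the width: 1916.00 × 1154.22.
The 4×3 canvas is height-limited in 1750×750, giving 1000.00 × 750.00; scale factor 0.5219.
The scan scales with it: height 1154.22 × 0.5219 ≈ 602.41.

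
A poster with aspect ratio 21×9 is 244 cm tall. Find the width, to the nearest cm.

569 cm

244 / 9 × 21 = 569.33.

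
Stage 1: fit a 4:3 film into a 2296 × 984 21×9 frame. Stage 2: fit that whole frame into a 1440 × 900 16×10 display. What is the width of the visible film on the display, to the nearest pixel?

823 px

First fit — 4:3 into 2296×984 spans the height: 1312.00 × 984.00.
Second fit — the 21×9 canvas into 1440×900 spans the width: 1440.00 × 617.14 (×0.6272 from 2296×984).
Applying the same ×0.6272: 1312.00 → 822.86.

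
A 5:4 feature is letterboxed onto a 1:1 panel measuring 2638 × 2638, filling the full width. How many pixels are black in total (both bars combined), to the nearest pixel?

That makes the image 2110.4000 px tall (2638 × 4/5).
2638 − 2110.4000 = 527.6000 px of bars.
Bar area = 527.6000 × 2638 ≈ 1391809 px.

1391809 pixels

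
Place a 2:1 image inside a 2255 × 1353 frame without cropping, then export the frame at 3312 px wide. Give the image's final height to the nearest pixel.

In the 2255×1353 frame the image fills the width: height = 2255 × 1/2 ≈ 1127.50 px.
Resizing to 3312 px wide multiplies everything by 1.4687: 1127.50 → 1656.00 px.

1656 px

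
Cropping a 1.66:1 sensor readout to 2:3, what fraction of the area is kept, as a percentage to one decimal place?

40.2%

2:3 is narrower than 1.66:1, so the crop keeps the full height and trims the width.
(0.667)/(1.660) ≈ 0.402 of the area survives.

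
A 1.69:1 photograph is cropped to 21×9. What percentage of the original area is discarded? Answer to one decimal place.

Going from 1.69:1 to 21×9 means cutting height while keeping width.
(1.690)/(2.333) ≈ 0.724 of the area survives, leaving 27.57% discarded.

27.6%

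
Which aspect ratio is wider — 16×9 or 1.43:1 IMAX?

16×9 = 1.778 and 1.43; 1.778 > 1.43.

16×9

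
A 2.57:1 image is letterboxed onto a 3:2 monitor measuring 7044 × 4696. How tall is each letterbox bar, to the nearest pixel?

2.57:1 (2.570) > 3:2 (1.500), so the image fills the width.
Content height = 7044 / 2.570 ≈ 2740.86 px.
Leftover height: 4696 − 2740.86 = 1955.14 px → 977.57 each side.

978 px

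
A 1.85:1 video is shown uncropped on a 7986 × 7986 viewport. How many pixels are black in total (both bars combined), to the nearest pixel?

Since 1.850 > 1.000, the video is width-limited.
Content height = 7986 / 1.850 ≈ 4316.7568 px.
Leftover height: 7986 − 4316.7568 = 3669.2432 px.
That's 3669.2432 × 7986 ≈ 29302577 black pixels.

29302577 pixels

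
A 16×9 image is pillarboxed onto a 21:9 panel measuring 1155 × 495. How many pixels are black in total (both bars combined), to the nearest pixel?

Since 1.778 < 2.333, the image is height-limited.
Content width = 495 × 16/9 ≈ 880.0000 px.
Black = 1155 − 880.0000 = 275.0000 px.
Across the 495-px span: 275.0000 × 495 ≈ 136125 px.

136125 pixels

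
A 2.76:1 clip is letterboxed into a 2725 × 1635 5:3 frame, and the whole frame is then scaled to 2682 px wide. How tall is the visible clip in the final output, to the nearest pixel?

At 2725×1635 the clip is width-limited, so height = 2725 / 2.760 ≈ 987.32 px.
The frame scales by 2682/2725 = 0.9842; 987.32 × 0.9842 ≈ 971.74 px.

972 px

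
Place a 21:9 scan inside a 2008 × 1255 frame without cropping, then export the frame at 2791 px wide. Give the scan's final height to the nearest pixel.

1196 px

In the 2008×1255 frame the scan fills the width: height = 2008 × 9/21 ≈ 860.57 px.
The frame scales by 2791/2008 = 1.3899; 860.57 × 1.3899 ≈ 1196.14 px.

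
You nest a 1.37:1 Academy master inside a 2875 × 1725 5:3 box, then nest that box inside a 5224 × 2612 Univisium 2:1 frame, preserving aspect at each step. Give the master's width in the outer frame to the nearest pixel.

3578 px

First fit — 1.37:1 Academy into 2875×1725 spans the height: 2363.25 × 1725.00.
5:3 in 5224×2612: fills the height, so the intermediate becomes 4353.33 × 2612.00 — a scale of ×1.5142.
Applying the same ×1.5142: 2363.25 → 3578.44.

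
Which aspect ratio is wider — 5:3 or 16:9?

16:9

5:3 = 1.667 and 16:9 = 1.778; 1.778 > 1.667.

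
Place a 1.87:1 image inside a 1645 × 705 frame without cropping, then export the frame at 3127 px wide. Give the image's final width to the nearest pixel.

2506 px

Fitted into 1645×705, the image spans the height; its width is 705 × 1.870 ≈ 1318.35 px.
Resizing to 3127 px wide multiplies everything by 1.9009: 1318.35 → 2506.07 px.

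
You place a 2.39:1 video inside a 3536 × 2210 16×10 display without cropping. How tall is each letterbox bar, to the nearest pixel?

2.39:1 (2.390) > 16×10 (1.600), so the video fills the width.
That makes the image 1479.50 px tall (3536 / 2.390).
2210 − 1479.50 = 730.50 px of bars (365.25 each).

365 px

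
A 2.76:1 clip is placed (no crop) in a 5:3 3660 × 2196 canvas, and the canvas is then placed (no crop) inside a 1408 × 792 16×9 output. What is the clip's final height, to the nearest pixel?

Inside the 3660×2196 canvas the clip is width-limited at 3660.00 × 1326.09.
The 5:3 canvas is height-limited in 1408×792, giving 1320.00 × 792.00; scale factor 0.3607.
So the clip's height is 1326.09 × 0.3607 ≈ 478.26.

478 px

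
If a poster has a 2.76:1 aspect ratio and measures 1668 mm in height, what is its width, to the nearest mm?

4604 mm

1668 × 2.760 = 4603.68.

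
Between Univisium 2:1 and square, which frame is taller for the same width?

Univisium 2:1 = 2 and square = 1; 2 > 1. The smaller width-to-height ratio is the taller frame.

square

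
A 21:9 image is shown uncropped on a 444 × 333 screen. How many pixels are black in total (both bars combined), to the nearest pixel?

63365 pixels

21:9 (2.333) > 4×3 (1.333), so the image fills the width.
The image is 444 × 9/21 ≈ 190.2857 px tall.
333 − 190.2857 = 142.7143 px of bars.
That's 142.7143 × 444 ≈ 63365 black pixels.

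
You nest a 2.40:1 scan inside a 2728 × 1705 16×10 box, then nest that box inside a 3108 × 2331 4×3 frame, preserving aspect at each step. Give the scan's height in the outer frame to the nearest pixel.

1295 px

2.40:1 in 2728×1705: fills the width, so the scan is 2728.00 × 1136.67.
Second fit — the 16×10 canvas into 3108×2331 spans the width: 3108.00 × 1942.50 (×1.1393 from 2728×1705).
Applying the same ×1.1393: 1136.67 → 1295.00.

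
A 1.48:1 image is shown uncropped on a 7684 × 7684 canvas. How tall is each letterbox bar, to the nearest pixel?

1246 px

Since 1.480 > 1.000, the image is width-limited.
The image is 7684 / 1.480 ≈ 5191.89 px tall.
7684 − 5191.89 = 2492.11 px of bars (1246.05 each).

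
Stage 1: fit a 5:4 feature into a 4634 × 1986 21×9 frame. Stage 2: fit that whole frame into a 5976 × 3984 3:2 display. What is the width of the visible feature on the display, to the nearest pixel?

3201 px

5:4 in 4634×1986: fills the height, so the feature is 2482.50 × 1986.00.
21×9 in 5976×3984: fills the width, so the intermediate becomes 5976.00 × 2561.14 — a scale of ×1.2896.
Applying the same ×1.2896: 2482.50 → 3201.43.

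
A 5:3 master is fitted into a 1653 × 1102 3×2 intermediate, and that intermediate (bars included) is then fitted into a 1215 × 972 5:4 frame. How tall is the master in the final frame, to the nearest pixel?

729 px

Inside the 1653×1102 canvas the master is width-limited at 1653.00 × 991.80.
3×2 in 1215×972: fills the width, so the intermediate becomes 1215.00 × 810.00 — a scale of ×0.7350.
Applying the same ×0.7350: 991.80 → 729.00.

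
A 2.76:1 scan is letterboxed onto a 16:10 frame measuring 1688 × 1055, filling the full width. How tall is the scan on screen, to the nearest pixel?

612 px

The scan is 1688 / 2.760 ≈ 611.59 px tall.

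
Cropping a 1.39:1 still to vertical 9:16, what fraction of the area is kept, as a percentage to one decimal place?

40.5%

The height stays; only width is cut (since vertical 9:16 is narrower than 1.39:1).
(0.562)/(1.390) ≈ 0.405 of the area survives.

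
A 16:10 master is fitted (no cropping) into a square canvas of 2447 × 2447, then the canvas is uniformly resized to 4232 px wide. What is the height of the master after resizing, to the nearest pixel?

2645 px

At 2447×2447 the master is width-limited, so height = 2447 × 10/16 ≈ 1529.38 px.
The frame scales by 4232/2447 = 1.7295; 1529.38 × 1.7295 ≈ 2645.00 px.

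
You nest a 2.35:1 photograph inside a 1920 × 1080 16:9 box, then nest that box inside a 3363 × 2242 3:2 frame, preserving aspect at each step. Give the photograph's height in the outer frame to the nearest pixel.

2.35:1 in 1920×1080: fills the width, so the photograph is 1920.00 × 817.02.
The 16:9 canvas is width-limited in 3363×2242, giving 3363.00 × 1891.69; scale factor 1.7516.
Applying the same ×1.7516: 817.02 → 1431.06.

1431 px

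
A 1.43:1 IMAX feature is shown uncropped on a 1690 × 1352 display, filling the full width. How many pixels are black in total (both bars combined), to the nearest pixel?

287607 pixels

That makes the image 1181.8182 px tall (1690 / 1.430).
Leftover height: 1352 − 1181.8182 = 170.1818 px.
Bar area = 170.1818 × 1690 ≈ 287607 px.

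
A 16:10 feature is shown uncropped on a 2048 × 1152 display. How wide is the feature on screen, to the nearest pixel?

1843 px

16:10 (1.600) < 16:9 (1.778), so the feature fills the height.
That makes the image 1843.20 px wide (1152 × 16/10).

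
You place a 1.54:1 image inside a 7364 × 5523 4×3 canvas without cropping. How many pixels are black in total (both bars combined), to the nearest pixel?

5458063 pixels

1.54:1 is wider than 4×3, so it spans the full width.
Content height = 7364 / 1.540 ≈ 4781.8182 px.
5523 − 4781.8182 = 741.1818 px of bars.
Bar area = 741.1818 × 7364 ≈ 5458063 px.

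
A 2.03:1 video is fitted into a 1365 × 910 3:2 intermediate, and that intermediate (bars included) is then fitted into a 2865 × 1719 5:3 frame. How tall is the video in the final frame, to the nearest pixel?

1270 px

Inside the 1365×910 canvas the video is width-limited at 1365.00 × 672.41.
Second fit — the 3:2 canvas into 2865×1719 spans the height: 2578.50 × 1719.00 (×1.8890 from 1365×910).
The video scales with it: height 672.41 × 1.8890 ≈ 1270.20.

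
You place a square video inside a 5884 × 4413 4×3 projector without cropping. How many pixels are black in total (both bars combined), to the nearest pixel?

square (1.000) < 4×3 (1.333), so the video fills the height.
The video is 4413 × 1/1 ≈ 4413.0000 px wide.
Leftover width: 5884 − 4413.0000 = 1471.0000 px.
Across the 4413-px span: 1471.0000 × 4413 ≈ 6491523 px.

6491523 pixels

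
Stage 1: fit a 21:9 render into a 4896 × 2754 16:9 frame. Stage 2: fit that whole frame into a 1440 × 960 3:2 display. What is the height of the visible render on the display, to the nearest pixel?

21:9 in 4896×2754: fills the width, so the render is 4896.00 × 2098.29.
16:9 in 1440×960: fills the width, so the intermediate becomes 1440.00 × 810.00 — a scale of ×0.2941.
The render scales with it: height 2098.29 × 0.2941 ≈ 617.14.

617 px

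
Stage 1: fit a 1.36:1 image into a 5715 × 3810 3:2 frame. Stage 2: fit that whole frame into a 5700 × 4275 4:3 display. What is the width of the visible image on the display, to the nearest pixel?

Inside the 5715×3810 canvas the image is height-limited at 5181.60 × 3810.00.
The 3:2 canvas is width-limited in 5700×4275, giving 5700.00 × 3800.00; scale factor 0.9974.
The image scales with it: width 5181.60 × 0.9974 ≈ 5168.00.

5168 px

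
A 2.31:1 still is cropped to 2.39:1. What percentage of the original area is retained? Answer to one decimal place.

The width stays; only height is cut (since 2.39:1 is wider than 2.31:1).
(2.310)/(2.390) ≈ 0.967 of the area survives.

96.7%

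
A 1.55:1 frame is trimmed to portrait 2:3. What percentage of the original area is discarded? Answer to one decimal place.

57.0%

The height stays; only width is cut (since portrait 2:3 is narrower than 1.55:1).
Area ratio = (0.667)/(1.550) = 43.01%; the remaining 56.99% is cropped out.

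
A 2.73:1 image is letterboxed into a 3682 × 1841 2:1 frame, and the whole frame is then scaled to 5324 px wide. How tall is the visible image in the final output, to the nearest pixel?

In the 3682×1841 frame the image fills the width: height = 3682 / 2.730 ≈ 1348.72 px.
The frame scales by 5324/3682 = 1.4460; 1348.72 × 1.4460 ≈ 1950.18 px.

1950 px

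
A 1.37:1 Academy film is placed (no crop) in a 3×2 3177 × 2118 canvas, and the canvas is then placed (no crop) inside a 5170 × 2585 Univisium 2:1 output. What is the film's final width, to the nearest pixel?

3541 px

First fit — 1.37:1 Academy into 3177×2118 spans the height: 2901.66 × 2118.00.
3×2 in 5170×2585: fills the height, so the intermediate becomes 3877.50 × 2585.00 — a scale of ×1.2205.
The film scales with it: width 2901.66 × 1.2205 ≈ 3541.45.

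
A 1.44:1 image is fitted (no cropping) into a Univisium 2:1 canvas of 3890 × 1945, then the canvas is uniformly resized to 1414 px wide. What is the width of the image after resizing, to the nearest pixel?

At 3890×1945 the image is height-limited, so width = 1945 × 1.440 ≈ 2800.80 px.
Resizing to 1414 px wide multiplies everything by 0.3635: 2800.80 → 1018.08 px.

1018 px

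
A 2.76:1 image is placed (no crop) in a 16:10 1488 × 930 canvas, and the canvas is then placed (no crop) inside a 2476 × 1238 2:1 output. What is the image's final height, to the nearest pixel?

First fit — 2.76:1 into 1488×930 spans the width: 1488.00 × 539.13.
16:10 in 2476×1238: fills the height, so the intermediate becomes 1980.80 × 1238.00 — a scale of ×1.3312.
Applying the same ×1.3312: 539.13 → 717.68.

718 px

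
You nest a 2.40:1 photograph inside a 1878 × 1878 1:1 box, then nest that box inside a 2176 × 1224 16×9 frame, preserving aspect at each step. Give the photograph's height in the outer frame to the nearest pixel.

First fit — 2.40:1 into 1878×1878 spans the width: 1878.00 × 782.50.
Second fit — the 1:1 canvas into 2176×1224 spans the height: 1224.00 × 1224.00 (×0.6518 from 1878×1878).
Applying the same ×0.6518: 782.50 → 510.00.

510 px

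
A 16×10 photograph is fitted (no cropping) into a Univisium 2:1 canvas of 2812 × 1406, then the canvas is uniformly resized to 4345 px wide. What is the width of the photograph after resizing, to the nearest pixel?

3476 px

At 2812×1406 the photograph is height-limited, so width = 1406 × 16/10 ≈ 2249.60 px.
Resizing to 4345 px wide multiplies everything by 1.5452: 2249.60 → 3476.00 px.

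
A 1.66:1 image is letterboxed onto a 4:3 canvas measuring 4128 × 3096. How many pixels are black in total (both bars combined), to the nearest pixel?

2514996 pixels

Since 1.660 > 1.333, the image is width-limited.
Content height = 4128 / 1.660 ≈ 2486.7470 px.
Black = 3096 − 2486.7470 = 609.2530 px.
That's 609.2530 × 4128 ≈ 2514996 black pixels.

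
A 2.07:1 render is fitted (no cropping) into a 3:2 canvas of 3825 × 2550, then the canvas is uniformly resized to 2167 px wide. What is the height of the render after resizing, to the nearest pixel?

1047 px

In the 3825×2550 frame the render fills the width: height = 3825 / 2.070 ≈ 1847.83 px.
Resizing to 2167 px wide multiplies everything by 0.5665: 1847.83 → 1046.86 px.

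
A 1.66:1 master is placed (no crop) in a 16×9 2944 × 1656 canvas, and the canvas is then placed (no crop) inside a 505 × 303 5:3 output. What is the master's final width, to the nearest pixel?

First fit — 1.66:1 into 2944×1656 spans the height: 2748.96 × 1656.00.
16×9 in 505×303: fills the width, so the intermediate becomes 505.00 × 284.06 — a scale of ×0.1715.
The master scales with it: width 2748.96 × 0.1715 ≈ 471.54.

472 px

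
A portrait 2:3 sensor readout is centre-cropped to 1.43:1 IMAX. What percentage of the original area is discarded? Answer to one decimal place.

53.4%

1.43:1 IMAX is wider than portrait 2:3, so the crop keeps the full width and trims the height.
Fraction kept = (0.667)/(1.430) ≈ 46.62%, so 53.38% is lost.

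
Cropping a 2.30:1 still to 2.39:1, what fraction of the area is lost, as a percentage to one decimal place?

2.39:1 is wider than 2.30:1, so the crop keeps the full width and trims the height.
Fraction kept = (2.300)/(2.390) ≈ 96.23%, so 3.77% is lost.

3.8%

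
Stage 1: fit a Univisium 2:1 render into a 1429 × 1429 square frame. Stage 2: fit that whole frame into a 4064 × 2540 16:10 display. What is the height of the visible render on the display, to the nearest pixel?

Univisium 2:1 in 1429×1429: fills the width, so the render is 1429.00 × 714.50.
Second fit — the square canvas into 4064×2540 spans the height: 2540.00 × 2540.00 (×1.7775 from 1429×1429).
So the render's height is 714.50 × 1.7775 ≈ 1270.00.

1270 px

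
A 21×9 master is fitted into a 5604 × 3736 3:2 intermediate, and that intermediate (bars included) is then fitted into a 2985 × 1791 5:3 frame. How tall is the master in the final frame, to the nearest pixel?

First fit — 21×9 into 5604×3736 spans the width: 5604.00 × 2401.71.
3:2 in 2985×1791: fills the height, so the intermediate becomes 2686.50 × 1791.00 — a scale of ×0.4794.
So the master's height is 2401.71 × 0.4794 ≈ 1151.36.

1151 px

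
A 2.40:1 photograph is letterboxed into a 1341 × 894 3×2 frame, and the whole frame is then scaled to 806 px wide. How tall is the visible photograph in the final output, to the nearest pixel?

Fitted into 1341×894, the photograph spans the width; its height is 1341 / 2.400 ≈ 558.75 px.
Resizing to 806 px wide multiplies everything by 0.6010: 558.75 → 335.83 px.

336 px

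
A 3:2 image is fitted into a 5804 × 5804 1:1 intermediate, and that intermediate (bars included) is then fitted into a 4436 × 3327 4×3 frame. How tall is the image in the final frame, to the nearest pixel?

3:2 in 5804×5804: fills the width, so the image is 5804.00 × 3869.33.
Second fit — the 1:1 canvas into 4436×3327 spans the height: 3327.00 × 3327.00 (×0.5732 from 5804×5804).
Applying the same ×0.5732: 3869.33 → 2218.00.

2218 px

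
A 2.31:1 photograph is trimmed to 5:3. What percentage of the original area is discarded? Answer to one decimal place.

5:3 is narrower than 2.31:1, so the crop keeps the full height and trims the width.
Fraction kept = (1.667)/(2.310) ≈ 72.15%, so 27.85% is lost.

27.8%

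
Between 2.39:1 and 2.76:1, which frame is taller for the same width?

2.39:1

2.39 and 2.76; 2.76 > 2.39. The smaller width-to-height ratio is the taller frame.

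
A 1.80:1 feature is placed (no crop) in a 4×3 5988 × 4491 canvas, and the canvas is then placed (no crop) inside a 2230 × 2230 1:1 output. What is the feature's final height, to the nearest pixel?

1239 px

Inside the 5988×4491 canvas the feature is width-limited at 5988.00 × 3326.67.
4×3 in 2230×2230: fills the width, so the intermediate becomes 2230.00 × 1672.50 — a scale of ×0.3724.
Applying the same ×0.3724: 3326.67 → 1238.89.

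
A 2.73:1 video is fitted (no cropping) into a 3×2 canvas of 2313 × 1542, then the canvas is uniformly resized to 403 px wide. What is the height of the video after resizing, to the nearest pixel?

At 2313×1542 the video is width-limited, so height = 2313 / 2.730 ≈ 847.25 px.
The frame scales by 403/2313 = 0.1742; 847.25 × 0.1742 ≈ 147.62 px.

148 px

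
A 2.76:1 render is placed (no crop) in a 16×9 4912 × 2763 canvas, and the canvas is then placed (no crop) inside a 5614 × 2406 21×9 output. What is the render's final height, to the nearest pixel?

1550 px

2.76:1 in 4912×2763: fills the width, so the render is 4912.00 × 1779.71.
Second fit — the 16×9 canvas into 5614×2406 spans the height: 4277.33 × 2406.00 (×0.8708 from 4912×2763).
So the render's height is 1779.71 × 0.8708 ≈ 1549.76.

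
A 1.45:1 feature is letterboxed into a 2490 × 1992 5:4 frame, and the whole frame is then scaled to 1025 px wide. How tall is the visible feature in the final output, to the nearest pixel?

Fitted into 2490×1992, the feature spans the width; its height is 2490 / 1.450 ≈ 1717.24 px.
Resizing to 1025 px wide multiplies everything by 0.4116: 1717.24 → 706.90 px.

707 px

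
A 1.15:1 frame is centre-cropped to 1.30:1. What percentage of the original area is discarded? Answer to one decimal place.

11.5%

1.30:1 is wider than 1.15:1, so the crop keeps the full width and trims the height.
Fraction kept = (1.150)/(1.300) ≈ 88.46%, so 11.54% is lost.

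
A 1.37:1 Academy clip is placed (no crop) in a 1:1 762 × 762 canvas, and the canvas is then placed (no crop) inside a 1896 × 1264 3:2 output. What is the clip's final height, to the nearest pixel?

923 px

First fit — 1.37:1 Academy into 762×762 spans the width: 762.00 × 556.20.
1:1 in 1896×1264: fills the height, so the intermediate becomes 1264.00 × 1264.00 — a scale of ×1.6588.
The clip scales with it: height 556.20 × 1.6588 ≈ 922.63.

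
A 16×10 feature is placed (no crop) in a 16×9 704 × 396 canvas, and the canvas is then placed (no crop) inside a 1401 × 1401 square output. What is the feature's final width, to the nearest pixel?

1261 px

Inside the 704×396 canvas the feature is height-limited at 633.60 × 396.00.
The 16×9 canvas is width-limited in 1401×1401, giving 1401.00 × 788.06; scale factor 1.9901.
Applying the same ×1.9901: 633.60 → 1260.90.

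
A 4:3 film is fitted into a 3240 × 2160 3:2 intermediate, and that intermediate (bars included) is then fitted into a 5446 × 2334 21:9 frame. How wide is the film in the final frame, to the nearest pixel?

3112 px

First fit — 4:3 into 3240×2160 spans the height: 2880.00 × 2160.00.
The 3:2 canvas is height-limited in 5446×2334, giving 3501.00 × 2334.00; scale factor 1.0806.
The film scales with it: width 2880.00 × 1.0806 ≈ 3112.00.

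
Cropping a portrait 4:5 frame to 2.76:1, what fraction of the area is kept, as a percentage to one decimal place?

2.76:1 is wider than portrait 4:5, so the crop keeps the full width and trims the height.
(0.800)/(2.760) ≈ 0.290 of the area survives.

29.0%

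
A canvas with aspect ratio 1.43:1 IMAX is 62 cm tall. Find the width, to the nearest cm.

89 cm

At 1.43:1 IMAX, 62 × 1.430 ≈ 88.66.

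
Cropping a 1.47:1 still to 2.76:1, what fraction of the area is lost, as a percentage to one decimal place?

2.76:1 is wider than 1.47:1, so the crop keeps the full width and trims the height.
Area ratio = (1.470)/(2.760) = 53.26%; the remaining 46.74% is cropped out.

46.7%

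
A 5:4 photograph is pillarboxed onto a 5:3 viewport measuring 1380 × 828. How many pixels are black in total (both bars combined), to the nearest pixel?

285660 pixels

5:4 is narrower than 5:3, so it spans the full height.
That makes the image 1035.0000 px wide (828 × 5/4).
1380 − 1035.0000 = 345.0000 px of bars.
Bar area = 345.0000 × 828 ≈ 285660 px.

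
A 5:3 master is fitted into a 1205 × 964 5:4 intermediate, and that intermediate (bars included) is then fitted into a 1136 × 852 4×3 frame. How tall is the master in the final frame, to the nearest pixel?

First fit — 5:3 into 1205×964 spans the width: 1205.00 × 723.00.
The 5:4 canvas is height-limited in 1136×852, giving 1065.00 × 852.00; scale factor 0.8838.
Applying the same ×0.8838: 723.00 → 639.00.

639 px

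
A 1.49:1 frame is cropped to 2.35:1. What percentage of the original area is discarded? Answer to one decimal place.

36.6%

Going from 1.49:1 to 2.35:1 means cutting height while keeping width.
Area ratio = (1.490)/(2.350) = 63.40%; the remaining 36.60% is cropped out.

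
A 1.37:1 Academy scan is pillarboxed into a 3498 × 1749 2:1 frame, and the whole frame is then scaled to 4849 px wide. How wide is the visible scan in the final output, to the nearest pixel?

3322 px

In the 3498×1749 frame the scan fills the height: width = 1749 × 1.370 ≈ 2396.13 px.
Scaling 3498 → 4849 is ×1.3862, so the width becomes 2396.13 × 1.3862 ≈ 3321.57 px.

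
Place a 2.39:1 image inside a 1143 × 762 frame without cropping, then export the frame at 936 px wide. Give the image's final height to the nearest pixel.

In the 1143×762 frame the image fills the width: height = 1143 / 2.390 ≈ 478.24 px.
Scaling 1143 → 936 is ×0.8189, so the height becomes 478.24 × 0.8189 ≈ 391.63 px.

392 px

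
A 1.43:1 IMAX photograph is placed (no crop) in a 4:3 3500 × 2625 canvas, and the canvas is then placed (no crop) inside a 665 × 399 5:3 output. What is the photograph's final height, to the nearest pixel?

372 px

Inside the 3500×2625 canvas the photograph is width-limited at 3500.00 × 2447.55.
Second fit — the 4:3 canvas into 665×399 spans the height: 532.00 × 399.00 (×0.1520 from 3500×2625).
So the photograph's height is 2447.55 × 0.1520 ≈ 372.03.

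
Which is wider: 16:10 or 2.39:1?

16:10 = 1.6 and 2.39; 2.39 > 1.6.

2.39:1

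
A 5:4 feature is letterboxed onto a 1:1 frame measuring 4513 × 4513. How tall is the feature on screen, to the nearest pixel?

5:4 (1.250) > 1:1 (1.000), so the feature fills the width.
That makes the image 3610.40 px tall (4513 × 4/5).

3610 px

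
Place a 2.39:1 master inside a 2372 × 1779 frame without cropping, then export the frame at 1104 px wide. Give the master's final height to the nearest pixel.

462 px

Fitted into 2372×1779, the master spans the width; its height is 2372 / 2.390 ≈ 992.47 px.
The frame scales by 1104/2372 = 0.4654; 992.47 × 0.4654 ≈ 461.92 px.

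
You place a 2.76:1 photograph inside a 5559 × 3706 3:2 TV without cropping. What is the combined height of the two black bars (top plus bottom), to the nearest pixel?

2.76:1 (2.760) > 3:2 (1.500), so the photograph fills the width.
That makes the image 2014.13 px tall (5559 / 2.760).
Leftover height: 3706 − 2014.13 = 1691.87 px.

1692 px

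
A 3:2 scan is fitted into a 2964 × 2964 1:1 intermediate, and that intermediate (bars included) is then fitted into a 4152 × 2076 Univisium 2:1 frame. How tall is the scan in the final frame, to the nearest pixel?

1384 px

3:2 in 2964×2964: fills the width, so the scan is 2964.00 × 1976.00.
The 1:1 canvas is height-limited in 4152×2076, giving 2076.00 × 2076.00; scale factor 0.7004.
The scan scales with it: height 1976.00 × 0.7004 ≈ 1384.00.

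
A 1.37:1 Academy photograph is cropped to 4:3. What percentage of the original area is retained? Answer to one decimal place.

Going from 1.37:1 Academy to 4:3 means cutting width while keeping height.
Area ratio = (1.333)/(1.370) = 97.32% retained.

97.3%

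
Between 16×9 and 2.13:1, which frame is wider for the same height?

16×9 = 1.778 and 2.13; 2.13 > 1.778.

2.13:1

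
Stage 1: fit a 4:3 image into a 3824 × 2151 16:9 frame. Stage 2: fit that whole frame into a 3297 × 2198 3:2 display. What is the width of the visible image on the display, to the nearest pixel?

2473 px

4:3 in 3824×2151: fills the height, so the image is 2868.00 × 2151.00.
The 16:9 canvas is width-limited in 3297×2198, giving 3297.00 × 1854.56; scale factor 0.8622.
So the image's width is 2868.00 × 0.8622 ≈ 2472.75.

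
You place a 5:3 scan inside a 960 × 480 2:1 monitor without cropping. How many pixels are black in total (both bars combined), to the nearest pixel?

76800 pixels

5:3 is narrower than 2:1, so it spans the full height.
The scan is 480 × 5/3 ≈ 800.0000 px wide.
960 − 800.0000 = 160.0000 px of bars.
Across the 480-px span: 160.0000 × 480 ≈ 76800 px.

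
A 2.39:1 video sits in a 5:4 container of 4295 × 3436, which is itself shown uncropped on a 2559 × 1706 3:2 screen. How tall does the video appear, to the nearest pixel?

892 px

2.39:1 in 4295×3436: fills the width, so the video is 4295.00 × 1797.07.
Second fit — the 5:4 canvas into 2559×1706 spans the height: 2132.50 × 1706.00 (×0.4965 from 4295×3436).
So the video's height is 1797.07 × 0.4965 ≈ 892.26.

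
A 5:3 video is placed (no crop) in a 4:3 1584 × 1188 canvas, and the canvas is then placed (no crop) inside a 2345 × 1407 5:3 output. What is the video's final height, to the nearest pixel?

1126 px

Inside the 1584×1188 canvas the video is width-limited at 1584.00 × 950.40.
4:3 in 2345×1407: fills the height, so the intermediate becomes 1876.00 × 1407.00 — a scale of ×1.1843.
So the video's height is 950.40 × 1.1843 ≈ 1125.60.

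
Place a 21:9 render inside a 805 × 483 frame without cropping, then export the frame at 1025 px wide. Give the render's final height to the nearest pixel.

At 805×483 the render is width-limited, so height = 805 × 9/21 ≈ 345.00 px.
Scaling 805 → 1025 is ×1.2733, so the height becomes 345.00 × 1.2733 ≈ 439.29 px.

439 px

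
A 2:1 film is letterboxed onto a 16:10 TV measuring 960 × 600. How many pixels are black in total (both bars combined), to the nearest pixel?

115200 pixels

2:1 is wider than 16:10, so it spans the full width.
That makes the image 480.0000 px tall (960 × 1/2).
Leftover height: 600 − 480.0000 = 120.0000 px.
That's 120.0000 × 960 ≈ 115200 black pixels.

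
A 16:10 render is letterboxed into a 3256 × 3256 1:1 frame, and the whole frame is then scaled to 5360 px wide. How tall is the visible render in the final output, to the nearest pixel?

3350 px

In the 3256×3256 frame the render fills the width: height = 3256 × 10/16 ≈ 2035.00 px.
Resizing to 5360 px wide multiplies everything by 1.6462: 2035.00 → 3350.00 px.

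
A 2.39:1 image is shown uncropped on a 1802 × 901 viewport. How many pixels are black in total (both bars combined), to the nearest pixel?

2.39:1 is wider than Univisium 2:1, so it spans the full width.
Content height = 1802 / 2.390 ≈ 753.9749 px.
Leftover height: 901 − 753.9749 = 147.0251 px.
Across the 1802-px span: 147.0251 × 1802 ≈ 264939 px.

264939 pixels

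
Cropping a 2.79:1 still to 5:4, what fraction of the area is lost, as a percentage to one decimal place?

55.2%

Going from 2.79:1 to 5:4 means cutting width while keeping height.
Area ratio = (1.250)/(2.790) = 44.80%; the remaining 55.20% is cropped out.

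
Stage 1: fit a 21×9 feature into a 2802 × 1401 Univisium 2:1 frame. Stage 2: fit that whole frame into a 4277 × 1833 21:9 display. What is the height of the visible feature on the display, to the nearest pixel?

1571 px

First fit — 21×9 into 2802×1401 spans the width: 2802.00 × 1200.86.
The Univisium 2:1 canvas is height-limited in 4277×1833, giving 3666.00 × 1833.00; scale factor 1.3084.
So the feature's height is 1200.86 × 1.3084 ≈ 1571.14.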